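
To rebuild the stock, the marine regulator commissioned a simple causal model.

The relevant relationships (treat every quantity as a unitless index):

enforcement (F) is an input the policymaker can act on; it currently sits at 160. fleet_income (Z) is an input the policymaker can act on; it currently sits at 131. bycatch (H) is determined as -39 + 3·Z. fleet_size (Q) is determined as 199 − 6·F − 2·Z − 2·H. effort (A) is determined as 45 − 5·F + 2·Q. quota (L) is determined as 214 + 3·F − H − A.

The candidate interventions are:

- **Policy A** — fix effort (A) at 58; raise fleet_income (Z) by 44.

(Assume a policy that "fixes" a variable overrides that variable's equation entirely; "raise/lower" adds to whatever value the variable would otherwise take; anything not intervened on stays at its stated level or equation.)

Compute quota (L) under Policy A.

Policy A (A := 58, Z + 44):
  F = 160
  Z = 131 + 44 = 175
  H = -39 + 3·175 = 486
  Q = 199 − 6·160 − 2·175 − 2·486 = -2083
  A = 58
  L = 214 + 3·160 − 486 − 58 = 150

150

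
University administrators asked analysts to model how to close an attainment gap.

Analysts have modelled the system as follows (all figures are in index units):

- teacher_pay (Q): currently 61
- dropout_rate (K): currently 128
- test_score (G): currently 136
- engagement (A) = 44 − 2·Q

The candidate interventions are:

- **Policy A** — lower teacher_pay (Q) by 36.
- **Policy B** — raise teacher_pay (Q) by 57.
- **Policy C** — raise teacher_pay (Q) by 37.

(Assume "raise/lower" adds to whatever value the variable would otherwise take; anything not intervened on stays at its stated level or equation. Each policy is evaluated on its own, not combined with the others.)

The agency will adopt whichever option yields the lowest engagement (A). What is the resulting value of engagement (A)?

-192

Policy A (Q − 36):
  Q = 61 − 36 = 25
  A = 44 − 2·25 = -6
Policy B (Q + 57):
  Q = 61 + 57 = 118
  A = 44 − 2·118 = -192
Policy C (Q + 37):
  Q = 61 + 37 = 98
  A = 44 − 2·98 = -152
Comparing — Policy A: A=-6, Policy B: A=-192, Policy C: A=-152. Lowest is -192 (Policy B).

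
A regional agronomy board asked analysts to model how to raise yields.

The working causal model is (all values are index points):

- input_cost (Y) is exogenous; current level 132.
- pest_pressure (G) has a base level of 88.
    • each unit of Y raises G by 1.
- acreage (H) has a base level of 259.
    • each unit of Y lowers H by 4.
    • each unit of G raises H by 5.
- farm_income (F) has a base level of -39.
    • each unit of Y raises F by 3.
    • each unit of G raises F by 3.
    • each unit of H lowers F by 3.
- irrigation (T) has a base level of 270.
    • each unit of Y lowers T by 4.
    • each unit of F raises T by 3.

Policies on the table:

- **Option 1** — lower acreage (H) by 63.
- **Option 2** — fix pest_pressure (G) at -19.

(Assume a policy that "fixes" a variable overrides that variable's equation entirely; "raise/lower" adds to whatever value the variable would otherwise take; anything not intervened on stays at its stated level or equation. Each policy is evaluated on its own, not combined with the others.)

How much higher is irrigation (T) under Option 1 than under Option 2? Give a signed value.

Option 1 (H − 63):
  Y = 132
  G = 88 + 132 = 220
  H = 259 − 4·132 + 5·220 (−63 from intervention) = 768
  F = -39 + 3·132 + 3·220 − 3·768 = -1287
  T = 270 − 4·132 + 3·(-1287) = -4119
Option 2 (G := -19):
  Y = 132
  G = -19
  H = 259 − 4·132 + 5·(-19) = -364
  F = -39 + 3·132 + 3·(-19) − 3·(-364) = 1392
  T = 270 − 4·132 + 3·1392 = 3918
T: -4119 − 3918 = -8037

-8037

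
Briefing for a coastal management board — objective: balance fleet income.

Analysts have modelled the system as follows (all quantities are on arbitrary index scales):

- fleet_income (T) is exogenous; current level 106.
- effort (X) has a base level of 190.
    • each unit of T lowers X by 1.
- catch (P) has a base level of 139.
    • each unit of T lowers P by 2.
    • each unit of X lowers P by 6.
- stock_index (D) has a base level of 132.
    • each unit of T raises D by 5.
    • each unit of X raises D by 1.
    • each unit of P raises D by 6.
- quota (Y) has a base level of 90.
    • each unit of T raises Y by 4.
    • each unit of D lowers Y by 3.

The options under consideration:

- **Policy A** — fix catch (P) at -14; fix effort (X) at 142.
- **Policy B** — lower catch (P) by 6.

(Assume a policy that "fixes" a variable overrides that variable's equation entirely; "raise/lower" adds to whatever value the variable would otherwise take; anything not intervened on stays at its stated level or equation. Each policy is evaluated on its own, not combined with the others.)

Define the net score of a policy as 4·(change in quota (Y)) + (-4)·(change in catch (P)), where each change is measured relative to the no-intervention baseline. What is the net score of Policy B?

456

Baseline:
  T = 106
  X = 190 − 106 = 84
  P = 139 − 2·106 − 6·84 = -577
  D = 132 + 5·106 + 84 + 6·(-577) = -2716
  Y = 90 + 4·106 − 3·(-2716) = 8662
Policy B (P − 6):
  T = 106
  X = 190 − 106 = 84
  P = 139 − 2·106 − 6·84 (−6 from intervention) = -583
  D = 132 + 5·106 + 84 + 6·(-583) = -2752
  Y = 90 + 4·106 − 3·(-2752) = 8770
ΔY = 8770 − 8662 = 108; ΔP = -583 − (-577) = -6
Score = 4·108 + (-4)·(-6) = 456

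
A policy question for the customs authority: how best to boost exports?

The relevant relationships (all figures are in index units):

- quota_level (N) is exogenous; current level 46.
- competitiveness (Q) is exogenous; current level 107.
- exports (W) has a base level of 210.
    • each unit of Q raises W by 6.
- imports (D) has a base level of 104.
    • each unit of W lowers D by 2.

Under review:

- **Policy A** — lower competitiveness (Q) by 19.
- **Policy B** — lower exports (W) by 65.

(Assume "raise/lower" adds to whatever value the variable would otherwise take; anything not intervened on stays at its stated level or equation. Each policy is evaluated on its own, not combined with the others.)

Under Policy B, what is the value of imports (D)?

Policy B (W − 65):
  Q = 107
  W = 210 + 6·107 (−65 from intervention) = 787
  D = 104 − 2·787 = -1470

-1470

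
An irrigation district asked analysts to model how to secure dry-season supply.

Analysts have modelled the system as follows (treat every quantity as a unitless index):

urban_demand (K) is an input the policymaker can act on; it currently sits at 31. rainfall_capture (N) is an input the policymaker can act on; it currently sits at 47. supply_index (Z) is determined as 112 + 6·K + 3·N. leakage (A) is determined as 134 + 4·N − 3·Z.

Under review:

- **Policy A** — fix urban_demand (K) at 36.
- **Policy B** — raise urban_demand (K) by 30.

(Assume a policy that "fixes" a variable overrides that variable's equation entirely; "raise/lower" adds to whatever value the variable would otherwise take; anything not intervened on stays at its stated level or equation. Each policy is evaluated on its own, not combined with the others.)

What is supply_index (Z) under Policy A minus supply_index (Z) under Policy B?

Policy A (K := 36):
  K = 36
  N = 47
  Z = 112 + 6·36 + 3·47 = 469
Policy B (K + 30):
  K = 31 + 30 = 61
  N = 47
  Z = 112 + 6·61 + 3·47 = 619
Z: 469 − 619 = -150

-150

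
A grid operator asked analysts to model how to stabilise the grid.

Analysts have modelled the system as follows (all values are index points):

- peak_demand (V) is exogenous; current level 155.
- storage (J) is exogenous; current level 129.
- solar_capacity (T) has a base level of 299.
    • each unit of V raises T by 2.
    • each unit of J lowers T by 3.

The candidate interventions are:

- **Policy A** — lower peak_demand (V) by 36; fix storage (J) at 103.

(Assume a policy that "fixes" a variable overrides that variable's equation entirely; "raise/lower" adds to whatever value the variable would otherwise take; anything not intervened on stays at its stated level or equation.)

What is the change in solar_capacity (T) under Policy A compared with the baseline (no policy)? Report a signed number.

Baseline:
  V = 155
  J = 129
  T = 299 + 2·155 − 3·129 = 222
Policy A (V − 36, J := 103):
  V = 155 − 36 = 119
  J = 103
  T = 299 + 2·119 − 3·103 = 228
Change in T: 228 − 222 = 6

6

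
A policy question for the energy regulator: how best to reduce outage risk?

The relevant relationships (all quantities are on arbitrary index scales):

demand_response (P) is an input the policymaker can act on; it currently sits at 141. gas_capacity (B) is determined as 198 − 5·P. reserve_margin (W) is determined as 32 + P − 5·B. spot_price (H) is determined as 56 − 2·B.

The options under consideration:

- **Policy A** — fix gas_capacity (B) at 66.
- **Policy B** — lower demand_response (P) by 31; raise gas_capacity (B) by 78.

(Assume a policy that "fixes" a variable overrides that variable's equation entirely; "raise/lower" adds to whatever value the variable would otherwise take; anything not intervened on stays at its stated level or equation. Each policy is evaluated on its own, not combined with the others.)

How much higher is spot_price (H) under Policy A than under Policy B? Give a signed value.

-680

Policy A (B := 66):
  P = 141
  B = 66
  H = 56 − 2·66 = -76
Policy B (P − 31, B + 78):
  P = 141 − 31 = 110
  B = 198 − 5·110 (+78 from intervention) = -274
  H = 56 − 2·(-274) = 604
H: -76 − 604 = -680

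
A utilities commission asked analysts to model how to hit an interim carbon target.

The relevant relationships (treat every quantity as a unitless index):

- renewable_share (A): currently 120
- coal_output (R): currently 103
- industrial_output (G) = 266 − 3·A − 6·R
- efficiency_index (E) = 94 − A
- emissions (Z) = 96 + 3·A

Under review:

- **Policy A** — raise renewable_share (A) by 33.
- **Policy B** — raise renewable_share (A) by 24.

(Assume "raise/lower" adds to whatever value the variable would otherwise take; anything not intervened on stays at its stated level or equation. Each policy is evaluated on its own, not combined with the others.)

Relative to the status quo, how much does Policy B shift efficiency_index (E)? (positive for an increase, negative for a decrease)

Baseline:
  A = 120
  E = 94 − 120 = -26
Policy B (A + 24):
  A = 120 + 24 = 144
  E = 94 − 144 = -50
Change in E: -50 − (-26) = -24

-24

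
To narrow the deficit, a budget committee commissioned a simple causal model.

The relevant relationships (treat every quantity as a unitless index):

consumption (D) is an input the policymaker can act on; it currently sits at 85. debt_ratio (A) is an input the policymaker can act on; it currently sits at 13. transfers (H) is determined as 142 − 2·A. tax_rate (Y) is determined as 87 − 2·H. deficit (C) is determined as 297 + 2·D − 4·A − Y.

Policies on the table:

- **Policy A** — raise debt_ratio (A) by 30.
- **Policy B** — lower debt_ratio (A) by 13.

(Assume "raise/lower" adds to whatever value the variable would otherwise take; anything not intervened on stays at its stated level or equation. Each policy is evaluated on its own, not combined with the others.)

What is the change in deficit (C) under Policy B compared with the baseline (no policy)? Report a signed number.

104

Baseline:
  D = 85
  A = 13
  H = 142 − 2·13 = 116
  Y = 87 − 2·116 = -145
  C = 297 + 2·85 − 4·13 − (-145) = 560
Policy B (A − 13):
  D = 85
  A = 13 − 13 = 0
  H = 142 − 2·0 = 142
  Y = 87 − 2·142 = -197
  C = 297 + 2·85 − 4·0 − (-197) = 664
Change in C: 664 − 560 = 104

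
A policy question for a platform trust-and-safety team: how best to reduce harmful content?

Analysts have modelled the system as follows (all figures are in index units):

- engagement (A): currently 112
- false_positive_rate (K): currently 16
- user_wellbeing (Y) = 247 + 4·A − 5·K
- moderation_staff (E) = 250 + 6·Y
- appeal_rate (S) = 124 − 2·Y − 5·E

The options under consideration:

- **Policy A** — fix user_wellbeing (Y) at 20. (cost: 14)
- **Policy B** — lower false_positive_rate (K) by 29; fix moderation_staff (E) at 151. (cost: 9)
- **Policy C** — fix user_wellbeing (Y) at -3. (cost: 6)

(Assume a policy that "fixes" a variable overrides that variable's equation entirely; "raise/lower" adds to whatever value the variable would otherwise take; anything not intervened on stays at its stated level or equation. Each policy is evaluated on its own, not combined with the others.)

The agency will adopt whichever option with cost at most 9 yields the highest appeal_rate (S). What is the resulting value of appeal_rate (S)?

Policy B (K − 29, E := 151):
  A = 112
  K = 16 − 29 = -13
  Y = 247 + 4·112 − 5·(-13) = 760
  E = 151
  S = 124 − 2·760 − 5·151 = -2151
Policy C (Y := -3):
  A = 112
  K = 16
  Y = -3
  E = 250 + 6·(-3) = 232
  S = 124 − 2·(-3) − 5·232 = -1030
Comparing — Policy B: S=-2151, Policy C: S=-1030. Highest is -1030 (Policy C).

-1030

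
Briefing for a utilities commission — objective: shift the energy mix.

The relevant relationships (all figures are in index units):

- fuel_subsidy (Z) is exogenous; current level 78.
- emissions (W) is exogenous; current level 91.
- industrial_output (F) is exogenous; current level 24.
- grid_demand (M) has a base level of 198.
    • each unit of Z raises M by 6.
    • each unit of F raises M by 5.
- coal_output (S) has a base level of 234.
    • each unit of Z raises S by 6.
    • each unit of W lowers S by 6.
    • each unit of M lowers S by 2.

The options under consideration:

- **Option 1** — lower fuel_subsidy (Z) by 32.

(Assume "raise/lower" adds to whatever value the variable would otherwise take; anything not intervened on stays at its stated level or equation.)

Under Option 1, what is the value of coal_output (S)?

-1224

Option 1 (Z − 32):
  Z = 78 − 32 = 46
  W = 91
  F = 24
  M = 198 + 6·46 + 5·24 = 594
  S = 234 + 6·46 − 6·91 − 2·594 = -1224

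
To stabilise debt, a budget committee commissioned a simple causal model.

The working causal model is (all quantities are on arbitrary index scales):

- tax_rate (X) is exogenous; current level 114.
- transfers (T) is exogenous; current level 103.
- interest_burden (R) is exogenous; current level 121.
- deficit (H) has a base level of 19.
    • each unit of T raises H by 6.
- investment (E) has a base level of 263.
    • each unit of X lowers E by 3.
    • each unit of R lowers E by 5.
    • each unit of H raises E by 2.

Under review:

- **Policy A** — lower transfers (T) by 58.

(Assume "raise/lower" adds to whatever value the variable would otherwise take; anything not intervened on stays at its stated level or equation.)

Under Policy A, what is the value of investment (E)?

-106

Policy A (T − 58):
  X = 114
  T = 103 − 58 = 45
  R = 121
  H = 19 + 6·45 = 289
  E = 263 − 3·114 − 5·121 + 2·289 = -106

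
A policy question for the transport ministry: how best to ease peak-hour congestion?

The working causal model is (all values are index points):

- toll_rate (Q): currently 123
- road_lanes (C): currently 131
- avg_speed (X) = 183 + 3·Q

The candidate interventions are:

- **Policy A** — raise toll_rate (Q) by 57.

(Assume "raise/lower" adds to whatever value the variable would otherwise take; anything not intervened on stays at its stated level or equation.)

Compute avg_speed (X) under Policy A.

723

Policy A (Q + 57):
  Q = 123 + 57 = 180
  X = 183 + 3·180 = 723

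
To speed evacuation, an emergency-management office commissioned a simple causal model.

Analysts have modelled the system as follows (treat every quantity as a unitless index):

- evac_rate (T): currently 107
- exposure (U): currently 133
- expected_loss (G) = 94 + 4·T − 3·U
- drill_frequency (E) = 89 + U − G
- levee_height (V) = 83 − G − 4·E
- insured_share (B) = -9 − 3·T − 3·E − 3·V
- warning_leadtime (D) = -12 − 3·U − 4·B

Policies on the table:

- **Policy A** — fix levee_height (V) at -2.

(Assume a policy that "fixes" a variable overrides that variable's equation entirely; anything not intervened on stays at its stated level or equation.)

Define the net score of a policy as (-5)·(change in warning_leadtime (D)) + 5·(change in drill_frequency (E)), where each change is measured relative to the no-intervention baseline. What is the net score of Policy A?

-26040

Baseline:
  T = 107
  U = 133
  G = 94 + 4·107 − 3·133 = 123
  E = 89 + 133 − 123 = 99
  V = 83 − 123 − 4·99 = -436
  B = -9 − 3·107 − 3·99 − 3·(-436) = 681
  D = -12 − 3·133 − 4·681 = -3135
Policy A (V := -2):
  T = 107
  U = 133
  G = 94 + 4·107 − 3·133 = 123
  E = 89 + 133 − 123 = 99
  V = -2
  B = -9 − 3·107 − 3·99 − 3·(-2) = -621
  D = -12 − 3·133 − 4·(-621) = 2073
ΔD = 2073 − (-3135) = 5208; ΔE = 99 − 99 = 0
Score = (-5)·5208 + 5·0 = -26040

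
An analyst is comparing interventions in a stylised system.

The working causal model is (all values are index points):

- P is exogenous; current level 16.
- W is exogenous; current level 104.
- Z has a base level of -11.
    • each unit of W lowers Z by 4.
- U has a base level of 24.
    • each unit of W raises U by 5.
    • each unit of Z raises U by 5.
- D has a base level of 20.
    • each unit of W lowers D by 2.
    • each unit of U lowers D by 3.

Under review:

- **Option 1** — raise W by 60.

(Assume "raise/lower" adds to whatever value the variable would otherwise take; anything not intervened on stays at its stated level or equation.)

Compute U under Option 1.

-2491

Option 1 (W + 60):
  W = 104 + 60 = 164
  Z = -11 − 4·164 = -667
  U = 24 + 5·164 + 5·(-667) = -2491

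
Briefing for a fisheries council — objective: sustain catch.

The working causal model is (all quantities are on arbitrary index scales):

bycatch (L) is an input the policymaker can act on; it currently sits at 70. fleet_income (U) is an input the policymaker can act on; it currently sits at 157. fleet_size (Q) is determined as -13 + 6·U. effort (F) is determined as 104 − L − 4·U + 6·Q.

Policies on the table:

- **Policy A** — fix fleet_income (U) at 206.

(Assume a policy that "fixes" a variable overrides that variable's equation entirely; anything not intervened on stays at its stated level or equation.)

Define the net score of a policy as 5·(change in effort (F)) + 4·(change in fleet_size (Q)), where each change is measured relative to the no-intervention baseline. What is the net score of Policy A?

9016

Baseline:
  L = 70
  U = 157
  Q = -13 + 6·157 = 929
  F = 104 − 70 − 4·157 + 6·929 = 4980
Policy A (U := 206):
  L = 70
  U = 206
  Q = -13 + 6·206 = 1223
  F = 104 − 70 − 4·206 + 6·1223 = 6548
ΔF = 6548 − 4980 = 1568; ΔQ = 1223 − 929 = 294
Score = 5·1568 + 4·294 = 9016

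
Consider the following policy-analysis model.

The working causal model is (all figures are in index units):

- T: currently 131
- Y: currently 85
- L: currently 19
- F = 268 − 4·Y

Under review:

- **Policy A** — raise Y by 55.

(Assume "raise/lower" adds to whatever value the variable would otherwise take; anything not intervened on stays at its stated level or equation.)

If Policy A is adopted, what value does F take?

-292

Policy A (Y + 55):
  Y = 85 + 55 = 140
  F = 268 − 4·140 = -292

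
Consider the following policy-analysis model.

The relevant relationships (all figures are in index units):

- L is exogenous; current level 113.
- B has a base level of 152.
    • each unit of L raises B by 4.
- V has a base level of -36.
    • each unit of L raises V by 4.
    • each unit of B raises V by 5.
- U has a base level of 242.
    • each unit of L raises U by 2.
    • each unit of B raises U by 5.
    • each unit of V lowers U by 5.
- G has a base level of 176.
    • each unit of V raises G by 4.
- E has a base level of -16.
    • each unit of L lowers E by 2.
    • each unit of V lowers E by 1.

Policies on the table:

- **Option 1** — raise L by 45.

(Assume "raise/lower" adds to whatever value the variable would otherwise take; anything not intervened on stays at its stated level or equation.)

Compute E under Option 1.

-4848

Option 1 (L + 45):
  L = 113 + 45 = 158
  B = 152 + 4·158 = 784
  V = -36 + 4·158 + 5·784 = 4516
  E = -16 − 2·158 − 4516 = -4848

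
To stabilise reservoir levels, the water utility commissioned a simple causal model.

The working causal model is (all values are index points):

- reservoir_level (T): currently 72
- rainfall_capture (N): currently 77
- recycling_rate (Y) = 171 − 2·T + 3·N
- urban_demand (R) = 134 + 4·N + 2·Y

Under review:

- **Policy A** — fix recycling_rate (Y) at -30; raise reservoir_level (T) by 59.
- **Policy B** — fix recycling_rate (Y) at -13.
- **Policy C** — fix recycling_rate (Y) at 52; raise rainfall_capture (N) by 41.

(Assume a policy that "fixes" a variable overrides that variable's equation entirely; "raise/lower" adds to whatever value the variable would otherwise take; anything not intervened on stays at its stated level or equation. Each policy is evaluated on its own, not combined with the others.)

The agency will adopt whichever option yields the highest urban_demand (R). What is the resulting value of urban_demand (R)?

710

Policy A (Y := -30, T + 59):
  T = 72 + 59 = 131
  N = 77
  Y = -30
  R = 134 + 4·77 + 2·(-30) = 382
Policy B (Y := -13):
  T = 72
  N = 77
  Y = -13
  R = 134 + 4·77 + 2·(-13) = 416
Policy C (Y := 52, N + 41):
  T = 72
  N = 77 + 41 = 118
  Y = 52
  R = 134 + 4·118 + 2·52 = 710
Comparing — Policy A: R=382, Policy B: R=416, Policy C: R=710. Highest is 710 (Policy C).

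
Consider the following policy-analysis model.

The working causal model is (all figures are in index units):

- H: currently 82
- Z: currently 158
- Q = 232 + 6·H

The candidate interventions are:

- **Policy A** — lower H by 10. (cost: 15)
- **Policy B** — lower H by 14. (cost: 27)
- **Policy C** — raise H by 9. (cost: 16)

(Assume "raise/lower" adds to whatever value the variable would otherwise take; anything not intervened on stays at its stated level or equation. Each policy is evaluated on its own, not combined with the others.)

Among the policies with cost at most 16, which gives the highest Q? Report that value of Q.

Policy A (H − 10):
  H = 82 − 10 = 72
  Q = 232 + 6·72 = 664
Policy C (H + 9):
  H = 82 + 9 = 91
  Q = 232 + 6·91 = 778
Comparing — Policy A: Q=664, Policy C: Q=778. Highest is 778 (Policy C).

778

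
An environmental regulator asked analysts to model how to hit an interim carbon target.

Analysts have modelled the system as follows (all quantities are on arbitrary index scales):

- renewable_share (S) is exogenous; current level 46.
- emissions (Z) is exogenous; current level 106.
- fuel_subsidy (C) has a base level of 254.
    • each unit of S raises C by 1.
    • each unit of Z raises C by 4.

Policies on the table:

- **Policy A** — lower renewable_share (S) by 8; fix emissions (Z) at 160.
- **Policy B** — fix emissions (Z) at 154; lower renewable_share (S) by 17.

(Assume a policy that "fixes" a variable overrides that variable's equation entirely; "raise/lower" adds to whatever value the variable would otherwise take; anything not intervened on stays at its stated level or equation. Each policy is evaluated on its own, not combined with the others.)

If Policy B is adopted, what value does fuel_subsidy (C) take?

899

Policy B (Z := 154, S − 17):
  S = 46 − 17 = 29
  Z = 154
  C = 254 + 29 + 4·154 = 899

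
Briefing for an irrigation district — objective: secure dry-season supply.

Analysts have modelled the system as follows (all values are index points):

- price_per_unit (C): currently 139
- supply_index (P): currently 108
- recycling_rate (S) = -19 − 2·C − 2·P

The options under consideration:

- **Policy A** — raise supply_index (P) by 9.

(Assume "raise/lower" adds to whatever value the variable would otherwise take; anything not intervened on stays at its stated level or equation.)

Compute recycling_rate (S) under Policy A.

Policy A (P + 9):
  C = 139
  P = 108 + 9 = 117
  S = -19 − 2·139 − 2·117 = -531

-531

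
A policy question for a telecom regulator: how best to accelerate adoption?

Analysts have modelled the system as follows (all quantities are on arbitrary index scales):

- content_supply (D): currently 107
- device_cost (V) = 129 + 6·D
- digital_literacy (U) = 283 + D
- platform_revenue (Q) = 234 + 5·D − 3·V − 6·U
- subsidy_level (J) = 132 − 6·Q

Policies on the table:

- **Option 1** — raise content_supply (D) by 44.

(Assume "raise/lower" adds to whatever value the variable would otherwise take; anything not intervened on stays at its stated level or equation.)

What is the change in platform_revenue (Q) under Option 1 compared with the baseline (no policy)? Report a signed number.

Baseline:
  D = 107
  V = 129 + 6·107 = 771
  U = 283 + 107 = 390
  Q = 234 + 5·107 − 3·771 − 6·390 = -3884
Option 1 (D + 44):
  D = 107 + 44 = 151
  V = 129 + 6·151 = 1035
  U = 283 + 151 = 434
  Q = 234 + 5·151 − 3·1035 − 6·434 = -4720
Change in Q: -4720 − (-3884) = -836

-836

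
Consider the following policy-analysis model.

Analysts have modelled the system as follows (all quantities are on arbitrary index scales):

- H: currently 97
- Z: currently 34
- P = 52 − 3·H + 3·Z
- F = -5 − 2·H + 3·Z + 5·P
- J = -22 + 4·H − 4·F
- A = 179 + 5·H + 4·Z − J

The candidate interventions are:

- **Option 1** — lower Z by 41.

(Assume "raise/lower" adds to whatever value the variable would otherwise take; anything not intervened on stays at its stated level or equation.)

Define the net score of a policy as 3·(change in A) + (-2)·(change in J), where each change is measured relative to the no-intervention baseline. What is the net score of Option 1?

-15252

Baseline:
  H = 97
  Z = 34
  P = 52 − 3·97 + 3·34 = -137
  F = -5 − 2·97 + 3·34 + 5·(-137) = -782
  J = -22 + 4·97 − 4·(-782) = 3494
  A = 179 + 5·97 + 4·34 − 3494 = -2694
Option 1 (Z − 41):
  H = 97
  Z = 34 − 41 = -7
  P = 52 − 3·97 + 3·(-7) = -260
  F = -5 − 2·97 + 3·(-7) + 5·(-260) = -1520
  J = -22 + 4·97 − 4·(-1520) = 6446
  A = 179 + 5·97 + 4·(-7) − 6446 = -5810
ΔA = -5810 − (-2694) = -3116; ΔJ = 6446 − 3494 = 2952
Score = 3·(-3116) + (-2)·2952 = -15252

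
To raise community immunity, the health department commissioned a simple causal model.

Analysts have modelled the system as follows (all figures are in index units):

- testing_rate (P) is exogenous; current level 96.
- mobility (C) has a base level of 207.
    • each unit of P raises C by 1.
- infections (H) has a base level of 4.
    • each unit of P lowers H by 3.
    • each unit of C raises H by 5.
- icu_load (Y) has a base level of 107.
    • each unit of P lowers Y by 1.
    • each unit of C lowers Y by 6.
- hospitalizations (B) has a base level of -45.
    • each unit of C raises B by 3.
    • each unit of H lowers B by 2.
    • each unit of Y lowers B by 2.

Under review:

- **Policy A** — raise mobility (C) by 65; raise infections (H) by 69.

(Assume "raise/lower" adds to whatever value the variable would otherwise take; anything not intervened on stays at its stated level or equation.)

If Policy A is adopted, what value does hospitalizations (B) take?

Policy A (C + 65, H + 69):
  P = 96
  C = 207 + 96 (+65 from intervention) = 368
  H = 4 − 3·96 + 5·368 (+69 from intervention) = 1625
  Y = 107 − 96 − 6·368 = -2197
  B = -45 + 3·368 − 2·1625 − 2·(-2197) = 2203

2203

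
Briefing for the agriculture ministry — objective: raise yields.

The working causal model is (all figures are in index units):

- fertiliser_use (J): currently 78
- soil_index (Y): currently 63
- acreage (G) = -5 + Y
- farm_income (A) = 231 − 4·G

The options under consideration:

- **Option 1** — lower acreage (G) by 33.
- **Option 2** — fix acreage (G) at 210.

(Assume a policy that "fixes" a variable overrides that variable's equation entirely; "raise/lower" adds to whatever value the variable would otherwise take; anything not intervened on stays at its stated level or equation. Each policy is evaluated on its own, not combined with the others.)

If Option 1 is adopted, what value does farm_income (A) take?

131

Option 1 (G − 33):
  Y = 63
  G = -5 + 63 (−33 from intervention) = 25
  A = 231 − 4·25 = 131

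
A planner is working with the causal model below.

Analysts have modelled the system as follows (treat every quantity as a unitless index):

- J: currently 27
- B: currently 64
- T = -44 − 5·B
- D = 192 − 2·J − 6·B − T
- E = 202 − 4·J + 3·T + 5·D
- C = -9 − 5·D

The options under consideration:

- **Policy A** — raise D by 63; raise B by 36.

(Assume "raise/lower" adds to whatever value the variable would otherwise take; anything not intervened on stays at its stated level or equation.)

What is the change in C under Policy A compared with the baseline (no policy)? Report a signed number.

-135

Baseline:
  J = 27
  B = 64
  T = -44 − 5·64 = -364
  D = 192 − 2·27 − 6·64 − (-364) = 118
  C = -9 − 5·118 = -599
Policy A (D + 63, B + 36):
  J = 27
  B = 64 + 36 = 100
  T = -44 − 5·100 = -544
  D = 192 − 2·27 − 6·100 − (-544) (+63 from intervention) = 145
  C = -9 − 5·145 = -734
Change in C: -734 − (-599) = -135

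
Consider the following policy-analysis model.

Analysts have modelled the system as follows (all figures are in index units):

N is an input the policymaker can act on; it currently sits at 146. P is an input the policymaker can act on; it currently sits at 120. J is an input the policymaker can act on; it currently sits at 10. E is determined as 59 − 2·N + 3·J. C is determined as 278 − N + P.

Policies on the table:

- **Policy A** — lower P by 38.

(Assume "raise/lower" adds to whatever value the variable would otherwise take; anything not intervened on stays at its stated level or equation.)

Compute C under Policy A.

214

Policy A (P − 38):
  N = 146
  P = 120 − 38 = 82
  C = 278 − 146 + 82 = 214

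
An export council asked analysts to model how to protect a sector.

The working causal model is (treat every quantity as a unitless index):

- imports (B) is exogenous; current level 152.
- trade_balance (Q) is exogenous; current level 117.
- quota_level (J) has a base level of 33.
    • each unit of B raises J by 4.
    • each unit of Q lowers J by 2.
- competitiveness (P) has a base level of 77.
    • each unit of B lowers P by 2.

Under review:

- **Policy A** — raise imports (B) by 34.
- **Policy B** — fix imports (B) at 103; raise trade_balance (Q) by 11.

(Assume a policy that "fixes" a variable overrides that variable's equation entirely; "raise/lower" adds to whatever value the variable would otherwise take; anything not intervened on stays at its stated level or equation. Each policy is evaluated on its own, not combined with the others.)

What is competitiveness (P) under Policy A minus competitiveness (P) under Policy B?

Policy A (B + 34):
  B = 152 + 34 = 186
  P = 77 − 2·186 = -295
Policy B (B := 103, Q + 11):
  B = 103
  P = 77 − 2·103 = -129
P: -295 − (-129) = -166

-166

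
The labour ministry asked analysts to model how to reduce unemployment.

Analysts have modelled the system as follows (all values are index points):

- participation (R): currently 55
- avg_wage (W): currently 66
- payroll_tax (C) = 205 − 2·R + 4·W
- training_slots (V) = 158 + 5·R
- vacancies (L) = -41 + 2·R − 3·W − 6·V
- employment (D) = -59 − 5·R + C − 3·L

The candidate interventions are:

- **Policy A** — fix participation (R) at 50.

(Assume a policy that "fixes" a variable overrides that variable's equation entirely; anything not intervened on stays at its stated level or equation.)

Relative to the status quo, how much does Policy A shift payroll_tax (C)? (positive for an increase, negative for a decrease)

10

Baseline:
  R = 55
  W = 66
  C = 205 − 2·55 + 4·66 = 359
Policy A (R := 50):
  R = 50
  W = 66
  C = 205 − 2·50 + 4·66 = 369
Change in C: 369 − 359 = 10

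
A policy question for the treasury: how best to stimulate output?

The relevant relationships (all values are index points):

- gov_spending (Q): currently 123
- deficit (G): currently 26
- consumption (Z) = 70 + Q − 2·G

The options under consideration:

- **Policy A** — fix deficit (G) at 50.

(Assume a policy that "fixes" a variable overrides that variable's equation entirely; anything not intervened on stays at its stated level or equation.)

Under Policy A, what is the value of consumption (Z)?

93

Policy A (G := 50):
  Q = 123
  G = 50
  Z = 70 + 123 − 2·50 = 93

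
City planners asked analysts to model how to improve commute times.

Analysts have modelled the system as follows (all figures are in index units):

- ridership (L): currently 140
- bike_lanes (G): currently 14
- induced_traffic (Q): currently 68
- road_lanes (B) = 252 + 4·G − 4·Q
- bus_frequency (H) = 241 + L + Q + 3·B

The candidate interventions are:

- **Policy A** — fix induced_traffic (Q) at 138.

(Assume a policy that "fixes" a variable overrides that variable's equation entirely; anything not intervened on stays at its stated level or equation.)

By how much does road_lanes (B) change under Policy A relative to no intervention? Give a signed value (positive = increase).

Baseline:
  G = 14
  Q = 68
  B = 252 + 4·14 − 4·68 = 36
Policy A (Q := 138):
  G = 14
  Q = 138
  B = 252 + 4·14 − 4·138 = -244
Change in B: -244 − 36 = -280

-280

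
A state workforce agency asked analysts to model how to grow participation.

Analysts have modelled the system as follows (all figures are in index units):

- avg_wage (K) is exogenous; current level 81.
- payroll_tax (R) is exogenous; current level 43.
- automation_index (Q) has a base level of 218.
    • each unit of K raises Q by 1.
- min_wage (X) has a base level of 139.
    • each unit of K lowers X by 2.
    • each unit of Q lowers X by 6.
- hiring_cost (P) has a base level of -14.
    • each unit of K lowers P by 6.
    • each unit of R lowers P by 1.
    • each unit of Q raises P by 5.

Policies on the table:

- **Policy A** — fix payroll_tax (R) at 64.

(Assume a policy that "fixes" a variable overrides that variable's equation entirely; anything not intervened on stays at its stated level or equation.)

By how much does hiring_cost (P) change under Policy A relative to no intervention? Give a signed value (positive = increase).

Baseline:
  K = 81
  R = 43
  Q = 218 + 81 = 299
  P = -14 − 6·81 − 43 + 5·299 = 952
Policy A (R := 64):
  K = 81
  R = 64
  Q = 218 + 81 = 299
  P = -14 − 6·81 − 64 + 5·299 = 931
Change in P: 931 − 952 = -21

-21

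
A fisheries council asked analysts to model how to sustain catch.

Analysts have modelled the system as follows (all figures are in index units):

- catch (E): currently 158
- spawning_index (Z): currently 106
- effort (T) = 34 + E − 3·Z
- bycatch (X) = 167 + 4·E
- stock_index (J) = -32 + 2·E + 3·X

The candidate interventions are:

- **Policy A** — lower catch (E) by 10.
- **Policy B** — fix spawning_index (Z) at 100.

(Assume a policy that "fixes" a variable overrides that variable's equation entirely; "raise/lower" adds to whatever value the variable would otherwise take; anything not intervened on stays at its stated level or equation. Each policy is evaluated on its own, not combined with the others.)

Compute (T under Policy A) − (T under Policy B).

Policy A (E − 10):
  E = 158 − 10 = 148
  Z = 106
  T = 34 + 148 − 3·106 = -136
Policy B (Z := 100):
  E = 158
  Z = 100
  T = 34 + 158 − 3·100 = -108
T: -136 − (-108) = -28

-28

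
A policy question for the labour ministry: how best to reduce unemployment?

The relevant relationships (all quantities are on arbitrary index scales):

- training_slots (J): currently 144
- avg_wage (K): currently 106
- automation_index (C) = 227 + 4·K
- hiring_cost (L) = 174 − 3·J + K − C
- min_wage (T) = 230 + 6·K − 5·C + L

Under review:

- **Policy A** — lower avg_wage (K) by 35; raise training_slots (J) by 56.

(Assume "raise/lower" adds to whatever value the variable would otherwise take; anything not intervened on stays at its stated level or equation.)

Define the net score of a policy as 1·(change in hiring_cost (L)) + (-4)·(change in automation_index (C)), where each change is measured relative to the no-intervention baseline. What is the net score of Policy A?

Baseline:
  J = 144
  K = 106
  C = 227 + 4·106 = 651
  L = 174 − 3·144 + 106 − 651 = -803
Policy A (K − 35, J + 56):
  J = 144 + 56 = 200
  K = 106 − 35 = 71
  C = 227 + 4·71 = 511
  L = 174 − 3·200 + 71 − 511 = -866
ΔL = -866 − (-803) = -63; ΔC = 511 − 651 = -140
Score = 1·(-63) + (-4)·(-140) = 497

497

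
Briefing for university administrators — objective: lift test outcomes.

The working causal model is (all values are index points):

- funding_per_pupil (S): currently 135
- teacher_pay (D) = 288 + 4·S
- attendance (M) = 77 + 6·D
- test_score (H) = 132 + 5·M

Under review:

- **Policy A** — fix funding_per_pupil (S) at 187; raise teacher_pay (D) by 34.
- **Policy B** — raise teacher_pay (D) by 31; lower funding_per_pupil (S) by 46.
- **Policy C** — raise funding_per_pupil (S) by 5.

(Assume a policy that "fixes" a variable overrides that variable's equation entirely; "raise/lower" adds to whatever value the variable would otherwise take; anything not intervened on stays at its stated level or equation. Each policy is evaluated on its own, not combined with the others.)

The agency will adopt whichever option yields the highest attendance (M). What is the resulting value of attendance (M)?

6497

Policy A (S := 187, D + 34):
  S = 187
  D = 288 + 4·187 (+34 from intervention) = 1070
  M = 77 + 6·1070 = 6497
Policy B (D + 31, S − 46):
  S = 135 − 46 = 89
  D = 288 + 4·89 (+31 from intervention) = 675
  M = 77 + 6·675 = 4127
Policy C (S + 5):
  S = 135 + 5 = 140
  D = 288 + 4·140 = 848
  M = 77 + 6·848 = 5165
Comparing — Policy A: M=6497, Policy B: M=4127, Policy C: M=5165. Highest is 6497 (Policy A).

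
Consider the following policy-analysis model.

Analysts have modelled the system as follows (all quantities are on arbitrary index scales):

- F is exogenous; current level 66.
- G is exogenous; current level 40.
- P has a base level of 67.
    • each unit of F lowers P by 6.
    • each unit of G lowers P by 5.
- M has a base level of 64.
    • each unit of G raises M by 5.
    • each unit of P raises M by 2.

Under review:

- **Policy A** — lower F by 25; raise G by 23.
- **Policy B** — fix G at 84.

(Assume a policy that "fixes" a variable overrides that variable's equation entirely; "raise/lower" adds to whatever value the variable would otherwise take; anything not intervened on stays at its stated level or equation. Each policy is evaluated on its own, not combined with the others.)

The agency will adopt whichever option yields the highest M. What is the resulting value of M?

Policy A (F − 25, G + 23):
  F = 66 − 25 = 41
  G = 40 + 23 = 63
  P = 67 − 6·41 − 5·63 = -494
  M = 64 + 5·63 + 2·(-494) = -609
Policy B (G := 84):
  F = 66
  G = 84
  P = 67 − 6·66 − 5·84 = -749
  M = 64 + 5·84 + 2·(-749) = -1014
Comparing — Policy A: M=-609, Policy B: M=-1014. Highest is -609 (Policy A).

-609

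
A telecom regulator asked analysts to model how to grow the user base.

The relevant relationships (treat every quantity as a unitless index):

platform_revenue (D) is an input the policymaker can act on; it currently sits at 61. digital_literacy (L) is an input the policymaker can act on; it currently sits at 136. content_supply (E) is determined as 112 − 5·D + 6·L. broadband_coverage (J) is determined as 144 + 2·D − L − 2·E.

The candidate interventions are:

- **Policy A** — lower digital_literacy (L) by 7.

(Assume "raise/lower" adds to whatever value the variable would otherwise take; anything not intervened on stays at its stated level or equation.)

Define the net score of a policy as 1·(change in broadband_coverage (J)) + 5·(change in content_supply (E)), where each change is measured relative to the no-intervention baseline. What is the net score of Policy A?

Baseline:
  D = 61
  L = 136
  E = 112 − 5·61 + 6·136 = 623
  J = 144 + 2·61 − 136 − 2·623 = -1116
Policy A (L − 7):
  D = 61
  L = 136 − 7 = 129
  E = 112 − 5·61 + 6·129 = 581
  J = 144 + 2·61 − 129 − 2·581 = -1025
ΔJ = -1025 − (-1116) = 91; ΔE = 581 − 623 = -42
Score = 1·91 + 5·(-42) = -119

-119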